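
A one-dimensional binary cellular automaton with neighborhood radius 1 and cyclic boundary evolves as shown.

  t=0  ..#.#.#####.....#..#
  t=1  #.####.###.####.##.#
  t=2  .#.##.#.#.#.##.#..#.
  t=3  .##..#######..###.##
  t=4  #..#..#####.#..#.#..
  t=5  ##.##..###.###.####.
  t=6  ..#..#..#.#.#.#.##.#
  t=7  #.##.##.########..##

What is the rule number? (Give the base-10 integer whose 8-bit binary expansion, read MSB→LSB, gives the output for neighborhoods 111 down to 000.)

  ###|#  b7=1 t=0,i=7
  ##.|.  b6=0 t=0,i=10
  #.#|#  b5=1 t=0,i=3
  #..|#  b4=1 t=0,i=0
  .##|.  b3=0 t=0,i=6
  .#.|#  b2=1 t=0,i=2
  ..#|.  b1=0 t=0,i=1
  ...|#  b0=1 t=0,i=12
  bits 10110101 = 181

181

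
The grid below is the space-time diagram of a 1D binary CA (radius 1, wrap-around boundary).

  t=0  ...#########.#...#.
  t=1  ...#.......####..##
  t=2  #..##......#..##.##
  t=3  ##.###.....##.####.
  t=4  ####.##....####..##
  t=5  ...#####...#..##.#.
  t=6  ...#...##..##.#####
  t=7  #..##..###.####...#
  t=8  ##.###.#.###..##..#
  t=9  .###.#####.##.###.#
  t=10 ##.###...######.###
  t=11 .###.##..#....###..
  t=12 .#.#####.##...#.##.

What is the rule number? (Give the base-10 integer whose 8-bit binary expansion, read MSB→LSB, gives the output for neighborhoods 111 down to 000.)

124

  ### -> .   bit 7 = 0  t=0,i=4
  ##. -> #   bit 6 = 1  t=0,i=11
  #.# -> #   bit 5 = 1  t=0,i=12
  #.. -> #   bit 4 = 1  t=0,i=14
  .## -> #   bit 3 = 1  t=0,i=3
  .#. -> #   bit 2 = 1  t=0,i=13
  ..# -> .   bit 1 = 0  t=0,i=2
  ... -> .   bit 0 = 0  t=0,i=0
  bits 01111100 = 124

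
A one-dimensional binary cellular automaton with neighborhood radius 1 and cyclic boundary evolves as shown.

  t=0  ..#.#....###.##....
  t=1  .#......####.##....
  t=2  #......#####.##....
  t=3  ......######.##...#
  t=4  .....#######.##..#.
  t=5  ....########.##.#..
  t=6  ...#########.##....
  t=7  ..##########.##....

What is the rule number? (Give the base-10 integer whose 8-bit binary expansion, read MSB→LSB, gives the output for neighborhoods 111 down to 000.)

  [7] ### => #  t=0,i=10
  [6] ##. => #  t=0,i=11
  [5] #.# => .  t=0,i=3
  [4] #.. => .  t=0,i=5
  [3] .## => #  t=0,i=9
  [2] .#. => .  t=0,i=2
  [1] ..# => #  t=0,i=1
  [0] ... => .  t=0,i=0
  bits 11001010 = 202

202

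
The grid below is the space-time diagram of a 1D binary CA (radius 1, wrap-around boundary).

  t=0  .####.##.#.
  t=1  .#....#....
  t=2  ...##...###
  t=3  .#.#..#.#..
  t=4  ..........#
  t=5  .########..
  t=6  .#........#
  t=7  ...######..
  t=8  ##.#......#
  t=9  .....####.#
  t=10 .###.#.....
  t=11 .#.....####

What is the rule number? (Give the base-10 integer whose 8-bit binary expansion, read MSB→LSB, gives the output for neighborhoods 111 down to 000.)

9

  nb ###: next=.  (t=0,i=2, bit7=0)
  nb ##.: next=.  (t=0,i=4, bit6=0)
  nb #.#: next=.  (t=0,i=5, bit5=0)
  nb #..: next=.  (t=0,i=10, bit4=0)
  nb .##: next=#  (t=0,i=1, bit3=1)
  nb .#.: next=.  (t=0,i=9, bit2=0)
  nb ..#: next=.  (t=0,i=0, bit1=0)
  nb ...: next=#  (t=1,i=3, bit0=1)
  bits 00001001 = 9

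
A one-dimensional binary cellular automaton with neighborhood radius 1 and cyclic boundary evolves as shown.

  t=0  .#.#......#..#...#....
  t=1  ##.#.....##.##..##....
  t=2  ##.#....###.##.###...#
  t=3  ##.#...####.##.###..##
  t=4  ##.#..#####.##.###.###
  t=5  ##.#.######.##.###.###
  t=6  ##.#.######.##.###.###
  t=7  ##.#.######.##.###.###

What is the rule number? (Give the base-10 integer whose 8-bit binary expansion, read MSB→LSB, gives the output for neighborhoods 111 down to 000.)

206

  ### -> #   bit 7 = 1  t=2,i=0
  ##. -> #   bit 6 = 1  t=1,i=1
  #.# -> .   bit 5 = 0  t=0,i=2
  #.. -> .   bit 4 = 0  t=0,i=4
  .## -> #   bit 3 = 1  t=1,i=0
  .#. -> #   bit 2 = 1  t=0,i=1
  ..# -> #   bit 1 = 1  t=0,i=0
  ... -> .   bit 0 = 0  t=0,i=5
  bits 11001110 = 206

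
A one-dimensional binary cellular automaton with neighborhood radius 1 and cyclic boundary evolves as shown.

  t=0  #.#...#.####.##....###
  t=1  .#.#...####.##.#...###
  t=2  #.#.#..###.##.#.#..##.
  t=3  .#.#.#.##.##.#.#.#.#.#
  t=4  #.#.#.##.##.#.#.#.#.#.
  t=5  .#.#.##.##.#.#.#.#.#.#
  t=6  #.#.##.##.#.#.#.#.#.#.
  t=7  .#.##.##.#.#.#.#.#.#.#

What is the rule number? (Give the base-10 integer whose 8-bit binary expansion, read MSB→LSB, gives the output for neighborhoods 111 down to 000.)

  nb ###: next=#  (t=0,i=9, bit7=1)
  nb ##.: next=.  (t=0,i=0, bit6=0)
  nb #.#: next=#  (t=0,i=1, bit5=1)
  nb #..: next=#  (t=0,i=3, bit4=1)
  nb .##: next=#  (t=0,i=8, bit3=1)
  nb .#.: next=.  (t=0,i=2, bit2=0)
  nb ..#: next=.  (t=0,i=5, bit1=0)
  nb ...: next=.  (t=0,i=4, bit0=0)
  bits 10111000 = 184

184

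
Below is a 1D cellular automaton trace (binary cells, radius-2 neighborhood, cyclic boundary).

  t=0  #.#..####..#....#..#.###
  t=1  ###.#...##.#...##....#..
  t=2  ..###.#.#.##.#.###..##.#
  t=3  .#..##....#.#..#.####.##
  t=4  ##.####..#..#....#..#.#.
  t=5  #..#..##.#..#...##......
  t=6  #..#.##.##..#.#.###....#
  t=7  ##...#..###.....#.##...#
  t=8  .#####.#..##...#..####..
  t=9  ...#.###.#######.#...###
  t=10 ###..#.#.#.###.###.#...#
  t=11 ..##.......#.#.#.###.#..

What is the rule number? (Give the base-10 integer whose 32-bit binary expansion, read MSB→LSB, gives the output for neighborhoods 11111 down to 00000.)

3084521556

  [31] ##### => #  t=8,i=3
  [30] ####. => .  t=0,i=7
  [29] ###.# => #  t=0,i=0
  [28] ###.. => #  t=0,i=8
  [27] ##.## => .  t=3,i=21
  [26] ##.#. => #  t=0,i=1
  [25] ##..# => #  t=0,i=9
  [24] ##... => #  t=1,i=17
  [23] #.### => #  t=0,i=21
  [22] #.##. => #  t=2,i=10
  [21] #.#.# => .  t=2,i=6
  [20] #.#.. => #  t=0,i=2
  [19] #..## => #  t=0,i=4
  [18] #..#. => .  t=0,i=10
  [17] #...# => #  t=1,i=6
  [16] #.... => .  t=0,i=13
  [15] .#### => .  t=0,i=6
  [14] .###. => .  t=1,i=1
  [13] .##.# => .  t=1,i=9
  [12] .##.. => #  t=1,i=16
  [11] .#.## => .  t=0,i=20
  [10] .#.#. => .  t=2,i=7
  [9] .#..# => .  t=0,i=3
  [8] .#... => .  t=0,i=12
  [7] ..### => .  t=0,i=5
  [6] ..##. => #  t=1,i=8
  [5] ..#.# => .  t=0,i=19
  [4] ..#.. => #  t=0,i=11
  [3] ...## => .  t=1,i=7
  [2] ...#. => #  t=0,i=15
  [1] ....# => .  t=0,i=14
  [0] ..... => .  t=5,i=20
  bits 10110111110110100001000001010100 = 3084521556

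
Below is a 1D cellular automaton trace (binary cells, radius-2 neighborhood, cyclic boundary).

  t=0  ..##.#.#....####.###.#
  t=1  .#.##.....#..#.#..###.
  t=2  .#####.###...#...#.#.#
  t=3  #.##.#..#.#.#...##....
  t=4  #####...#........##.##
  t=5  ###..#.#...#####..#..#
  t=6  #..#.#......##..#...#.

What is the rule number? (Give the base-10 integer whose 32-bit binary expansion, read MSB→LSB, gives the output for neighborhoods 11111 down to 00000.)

  #####|#  b31=1 t=2,i=3
  ####.|.  b30=0 t=0,i=14
  ###.#|#  b29=1 t=0,i=15
  ###..|.  b28=0 t=1,i=20
  ##.##|.  b27=0 t=0,i=16
  ##.#.|#  b26=1 t=0,i=4
  ##..#|#  b25=1 t=1,i=21
  ##...|#  b24=1 t=1,i=5
  #.###|.  b23=0 t=0,i=17
  #.##.|#  b22=1 t=1,i=3
  #.#.#|.  b21=0 t=0,i=5
  #.#..|.  b20=0 t=0,i=7
  #..##|#  b19=1 t=0,i=1
  #..#.|.  b18=0 t=1,i=0
  #...#|.  b17=0 t=2,i=11
  #....|.  b16=0 t=0,i=9
  .####|#  b15=1 t=0,i=13
  .###.|#  b14=1 t=0,i=18
  .##.#|#  b13=1 t=0,i=3
  .##..|#  b12=1 t=1,i=4
  .#.##|#  b11=1 t=1,i=2
  .#.#.|.  b10=0 t=0,i=6
  .#..#|.  b9=0 t=0,i=0
  .#...|.  b8=0 t=0,i=8
  ..###|.  b7=0 t=0,i=12
  ..##.|.  b6=0 t=0,i=2
  ..#.#|#  b5=1 t=1,i=1
  ..#..|.  b4=0 t=1,i=10
  ...##|.  b3=0 t=0,i=11
  ...#.|#  b2=1 t=1,i=9
  ....#|#  b1=1 t=0,i=10
  .....|#  b0=1 t=1,i=7
  bits 10100111010010001111100000100111 = 2806577191

2806577191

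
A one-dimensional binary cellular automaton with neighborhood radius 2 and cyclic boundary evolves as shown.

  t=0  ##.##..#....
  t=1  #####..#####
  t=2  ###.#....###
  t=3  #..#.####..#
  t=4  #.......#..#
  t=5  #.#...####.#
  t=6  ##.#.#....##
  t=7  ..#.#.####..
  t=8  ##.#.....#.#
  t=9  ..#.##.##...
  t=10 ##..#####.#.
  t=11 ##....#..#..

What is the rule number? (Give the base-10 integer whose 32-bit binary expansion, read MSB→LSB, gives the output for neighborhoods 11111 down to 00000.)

2621519710

  [31] ##### => #  t=1,i=0
  [30] ####. => .  t=1,i=3
  [29] ###.# => .  t=2,i=2
  [28] ###.. => #  t=1,i=4
  [27] ##.## => #  t=0,i=2
  [26] ##.#. => #  t=2,i=3
  [25] ##..# => .  t=0,i=5
  [24] ##... => .  t=4,i=1
  [23] #.### => .  t=3,i=5
  [22] #.##. => #  t=0,i=3
  [21] #.#.# => .  t=6,i=3
  [20] #.#.. => .  t=2,i=4
  [19] #..## => .  t=1,i=6
  [18] #..#. => .  t=0,i=6
  [17] #...# => .  t=5,i=4
  [16] #.... => #  t=0,i=9
  [15] .#### => .  t=1,i=8
  [14] .###. => .  t=8,i=0
  [13] .##.# => #  t=0,i=1
  [12] .##.. => #  t=0,i=4
  [11] .#.## => .  t=3,i=4
  [10] .#.#. => #  t=6,i=4
  [9] .#..# => #  t=4,i=9
  [8] .#... => #  t=0,i=8
  [7] ..### => .  t=1,i=7
  [6] ..##. => #  t=0,i=0
  [5] ..#.# => .  t=3,i=3
  [4] ..#.. => #  t=0,i=7
  [3] ...## => #  t=0,i=11
  [2] ...#. => #  t=4,i=7
  [1] ....# => #  t=0,i=10
  [0] ..... => .  t=4,i=3
  bits 10011100010000010011011101011110 = 2621519710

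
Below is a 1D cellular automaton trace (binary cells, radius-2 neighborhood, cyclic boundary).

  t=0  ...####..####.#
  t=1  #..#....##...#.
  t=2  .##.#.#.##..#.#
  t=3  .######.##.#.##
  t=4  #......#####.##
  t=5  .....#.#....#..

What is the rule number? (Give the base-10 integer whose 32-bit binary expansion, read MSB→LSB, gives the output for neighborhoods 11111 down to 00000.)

208418758

  [31] ##### => .  t=3,i=3
  [30] ####. => .  t=0,i=5
  [29] ###.# => .  t=0,i=12
  [28] ###.. => .  t=0,i=6
  [27] ##.## => #  t=3,i=0
  [26] ##.#. => #  t=0,i=13
  [25] ##..# => .  t=0,i=7
  [24] ##... => .  t=1,i=10
  [23] #.### => .  t=3,i=1
  [22] #.##. => #  t=2,i=1
  [21] #.#.# => #  t=2,i=4
  [20] #.#.. => .  t=0,i=14
  [19] #..## => #  t=0,i=8
  [18] #..#. => #  t=1,i=2
  [17] #...# => .  t=0,i=1
  [16] #.... => .  t=1,i=5
  [15] .#### => .  t=0,i=4
  [14] .###. => .  t=4,i=14
  [13] .##.# => #  t=2,i=2
  [12] .##.. => #  t=1,i=9
  [11] .#.## => .  t=2,i=0
  [10] .#.#. => #  t=1,i=14
  [9] .#..# => #  t=1,i=1
  [8] .#... => #  t=0,i=0
  [7] ..### => #  t=0,i=3
  [6] ..##. => #  t=1,i=8
  [5] ..#.# => .  t=1,i=13
  [4] ..#.. => .  t=1,i=3
  [3] ...## => .  t=0,i=2
  [2] ...#. => #  t=1,i=12
  [1] ....# => #  t=1,i=6
  [0] ..... => .  t=4,i=3
  bits 00001100011011000011011111000110 = 208418758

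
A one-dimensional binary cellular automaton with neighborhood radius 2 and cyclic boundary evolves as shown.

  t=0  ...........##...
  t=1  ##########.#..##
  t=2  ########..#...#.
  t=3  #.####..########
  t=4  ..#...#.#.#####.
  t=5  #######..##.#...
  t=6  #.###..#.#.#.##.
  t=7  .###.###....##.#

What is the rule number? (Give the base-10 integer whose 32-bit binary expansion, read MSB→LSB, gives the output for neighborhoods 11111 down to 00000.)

2261207543

  [31] ##### => #  t=1,i=0
  [30] ####. => .  t=1,i=8
  [29] ###.# => .  t=1,i=9
  [28] ###.. => .  t=2,i=7
  [27] ##.## => .  t=3,i=1
  [26] ##.#. => #  t=1,i=10
  [25] ##..# => #  t=2,i=8
  [24] ##... => .  t=0,i=13
  [23] #.### => #  t=2,i=0
  [22] #.##. => #  t=6,i=13
  [21] #.#.# => .  t=4,i=8
  [20] #.#.. => .  t=1,i=11
  [19] #..## => .  t=1,i=13
  [18] #..#. => #  t=2,i=9
  [17] #...# => #  t=2,i=12
  [16] #.... => #  t=0,i=14
  [15] .#### => .  t=1,i=15
  [14] .###. => #  t=6,i=3
  [13] .##.# => .  t=5,i=10
  [12] .##.. => .  t=0,i=12
  [11] .#.## => #  t=2,i=15
  [10] .#.#. => .  t=4,i=7
  [9] .#..# => .  t=1,i=12
  [8] .#... => #  t=2,i=11
  [7] ..### => #  t=1,i=14
  [6] ..##. => #  t=0,i=11
  [5] ..#.# => #  t=2,i=14
  [4] ..#.. => #  t=2,i=10
  [3] ...## => .  t=0,i=10
  [2] ...#. => #  t=2,i=13
  [1] ....# => #  t=0,i=9
  [0] ..... => #  t=0,i=0
  bits 10000110110001110100100111110111 = 2261207543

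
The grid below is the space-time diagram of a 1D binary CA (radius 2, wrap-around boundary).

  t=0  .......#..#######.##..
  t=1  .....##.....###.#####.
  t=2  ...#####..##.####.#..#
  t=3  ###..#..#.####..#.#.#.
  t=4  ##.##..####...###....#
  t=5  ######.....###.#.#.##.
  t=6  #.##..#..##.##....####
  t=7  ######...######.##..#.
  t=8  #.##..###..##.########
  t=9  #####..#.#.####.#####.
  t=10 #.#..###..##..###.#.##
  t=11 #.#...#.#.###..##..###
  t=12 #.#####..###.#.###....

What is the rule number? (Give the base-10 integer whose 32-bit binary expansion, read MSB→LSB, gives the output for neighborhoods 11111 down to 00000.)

2882959726

  [31] ##### => #  t=0,i=12
  [30] ####. => .  t=0,i=15
  [29] ###.# => #  t=0,i=16
  [28] ###.. => .  t=1,i=20
  [27] ##.## => #  t=0,i=17
  [26] ##.#. => .  t=2,i=17
  [25] ##..# => #  t=2,i=8
  [24] ##... => #  t=0,i=20
  [23] #.### => #  t=1,i=16
  [22] #.##. => #  t=0,i=18
  [21] #.#.# => .  t=3,i=18
  [20] #.#.. => #  t=2,i=18
  [19] #..## => .  t=0,i=9
  [18] #..#. => #  t=2,i=20
  [17] #...# => #  t=2,i=1
  [16] #.... => .  t=0,i=21
  [15] .#### => .  t=0,i=11
  [14] .###. => #  t=1,i=13
  [13] .##.# => #  t=2,i=11
  [12] .##.. => #  t=0,i=19
  [11] .#.## => #  t=3,i=9
  [10] .#.#. => .  t=3,i=17
  [9] .#..# => .  t=0,i=8
  [8] .#... => #  t=2,i=0
  [7] ..### => .  t=0,i=10
  [6] ..##. => #  t=1,i=5
  [5] ..#.# => #  t=3,i=8
  [4] ..#.. => .  t=0,i=7
  [3] ...## => #  t=1,i=4
  [2] ...#. => #  t=0,i=6
  [1] ....# => #  t=0,i=5
  [0] ..... => .  t=0,i=0
  bits 10101011110101100111100101101110 = 2882959726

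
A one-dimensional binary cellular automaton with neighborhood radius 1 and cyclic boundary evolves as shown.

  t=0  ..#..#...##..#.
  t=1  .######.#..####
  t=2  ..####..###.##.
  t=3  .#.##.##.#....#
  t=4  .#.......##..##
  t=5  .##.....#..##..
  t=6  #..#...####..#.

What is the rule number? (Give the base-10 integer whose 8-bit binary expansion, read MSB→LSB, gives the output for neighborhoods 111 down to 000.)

  nb ###: next=#  (t=1,i=2, bit7=1)
  nb ##.: next=.  (t=0,i=10, bit6=0)
  nb #.#: next=.  (t=1,i=0, bit5=0)
  nb #..: next=#  (t=0,i=3, bit4=1)
  nb .##: next=.  (t=0,i=9, bit3=0)
  nb .#.: next=#  (t=0,i=2, bit2=1)
  nb ..#: next=#  (t=0,i=1, bit1=1)
  nb ...: next=.  (t=0,i=0, bit0=0)
  bits 10010110 = 150

150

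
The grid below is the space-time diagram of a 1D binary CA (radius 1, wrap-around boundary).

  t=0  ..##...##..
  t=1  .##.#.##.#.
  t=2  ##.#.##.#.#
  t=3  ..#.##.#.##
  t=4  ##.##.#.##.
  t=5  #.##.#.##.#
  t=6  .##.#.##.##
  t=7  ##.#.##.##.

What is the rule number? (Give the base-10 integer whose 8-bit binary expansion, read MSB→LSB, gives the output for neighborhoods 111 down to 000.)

  [7] ### => .  t=2,i=0
  [6] ##. => .  t=0,i=3
  [5] #.# => #  t=1,i=3
  [4] #.. => #  t=0,i=4
  [3] .## => #  t=0,i=2
  [2] .#. => .  t=1,i=4
  [1] ..# => #  t=0,i=1
  [0] ... => .  t=0,i=0
  bits 00111010 = 58

58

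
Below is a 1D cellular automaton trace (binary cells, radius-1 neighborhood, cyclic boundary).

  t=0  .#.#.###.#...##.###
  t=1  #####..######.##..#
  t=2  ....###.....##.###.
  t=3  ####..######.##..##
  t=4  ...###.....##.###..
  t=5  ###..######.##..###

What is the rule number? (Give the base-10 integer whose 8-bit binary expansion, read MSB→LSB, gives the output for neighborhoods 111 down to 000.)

119

  ### -> .   bit 7 = 0  t=0,i=6
  ##. -> #   bit 6 = 1  t=0,i=7
  #.# -> #   bit 5 = 1  t=0,i=0
  #.. -> #   bit 4 = 1  t=0,i=10
  .## -> .   bit 3 = 0  t=0,i=5
  .#. -> #   bit 2 = 1  t=0,i=1
  ..# -> #   bit 1 = 1  t=0,i=12
  ... -> #   bit 0 = 1  t=0,i=11
  bits 01110111 = 119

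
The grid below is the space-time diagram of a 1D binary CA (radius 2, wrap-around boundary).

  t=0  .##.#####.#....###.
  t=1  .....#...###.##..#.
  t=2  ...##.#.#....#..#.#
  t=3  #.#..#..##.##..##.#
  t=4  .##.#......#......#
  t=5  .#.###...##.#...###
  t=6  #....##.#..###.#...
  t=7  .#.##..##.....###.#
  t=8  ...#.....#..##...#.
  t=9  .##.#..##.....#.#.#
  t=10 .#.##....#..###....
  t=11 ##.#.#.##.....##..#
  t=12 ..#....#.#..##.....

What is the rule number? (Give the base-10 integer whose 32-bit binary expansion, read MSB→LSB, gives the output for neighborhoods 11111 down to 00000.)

357859630

  [31] ##### => .  t=0,i=6
  [30] ####. => .  t=0,i=7
  [29] ###.# => .  t=0,i=8
  [28] ###.. => #  t=0,i=17
  [27] ##.## => .  t=0,i=3
  [26] ##.#. => #  t=0,i=9
  [25] ##..# => .  t=0,i=18
  [24] ##... => #  t=5,i=6
  [23] #.### => .  t=0,i=4
  [22] #.##. => #  t=1,i=13
  [21] #.#.# => .  t=2,i=6
  [20] #.#.. => #  t=0,i=10
  [19] #..## => .  t=0,i=0
  [18] #..#. => #  t=1,i=16
  [17] #...# => .  t=1,i=7
  [16] #.... => .  t=0,i=12
  [15] .#### => #  t=0,i=5
  [14] .###. => .  t=0,i=16
  [13] .##.# => .  t=0,i=2
  [12] .##.. => .  t=1,i=14
  [11] .#.## => .  t=4,i=0
  [10] .#.#. => .  t=2,i=7
  [9] .#..# => .  t=2,i=14
  [8] .#... => #  t=0,i=11
  [7] ..### => .  t=0,i=15
  [6] ..##. => .  t=0,i=1
  [5] ..#.# => #  t=2,i=16
  [4] ..#.. => .  t=1,i=5
  [3] ...## => #  t=0,i=14
  [2] ...#. => #  t=1,i=4
  [1] ....# => #  t=0,i=13
  [0] ..... => .  t=1,i=1
  bits 00010101010101001000000100101110 = 357859630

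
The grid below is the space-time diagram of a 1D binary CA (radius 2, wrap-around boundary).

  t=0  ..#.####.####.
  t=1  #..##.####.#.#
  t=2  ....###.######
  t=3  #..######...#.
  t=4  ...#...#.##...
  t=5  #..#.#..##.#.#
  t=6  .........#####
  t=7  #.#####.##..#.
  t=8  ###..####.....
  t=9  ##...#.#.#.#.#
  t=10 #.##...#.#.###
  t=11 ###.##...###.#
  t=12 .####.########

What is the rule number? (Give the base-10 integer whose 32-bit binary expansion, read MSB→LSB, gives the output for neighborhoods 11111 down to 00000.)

  [31] ##### => .  t=2,i=10
  [30] ####. => #  t=0,i=6
  [29] ###.# => #  t=0,i=7
  [28] ###.. => .  t=0,i=12
  [27] ##.## => #  t=0,i=8
  [26] ##.#. => #  t=1,i=10
  [25] ##..# => .  t=1,i=1
  [24] ##... => #  t=0,i=13
  [23] #.### => #  t=0,i=4
  [22] #.##. => #  t=1,i=13
  [21] #.#.# => #  t=1,i=11
  [20] #.#.. => .  t=3,i=0
  [19] #..## => .  t=1,i=2
  [18] #..#. => .  t=5,i=2
  [17] #...# => #  t=0,i=0
  [16] #.... => .  t=2,i=1
  [15] .#### => .  t=0,i=5
  [14] .###. => #  t=2,i=5
  [13] .##.# => #  t=1,i=4
  [12] .##.. => .  t=1,i=0
  [11] .#.## => #  t=0,i=3
  [10] .#.#. => .  t=3,i=13
  [9] .#..# => .  t=3,i=1
  [8] .#... => .  t=4,i=4
  [7] ..### => #  t=2,i=4
  [6] ..##. => .  t=1,i=3
  [5] ..#.# => .  t=0,i=2
  [4] ..#.. => #  t=4,i=3
  [3] ...## => #  t=2,i=3
  [2] ...#. => .  t=0,i=1
  [1] ....# => .  t=2,i=2
  [0] ..... => #  t=4,i=0
  bits 01101101111000100110100010011001 = 1843554457

1843554457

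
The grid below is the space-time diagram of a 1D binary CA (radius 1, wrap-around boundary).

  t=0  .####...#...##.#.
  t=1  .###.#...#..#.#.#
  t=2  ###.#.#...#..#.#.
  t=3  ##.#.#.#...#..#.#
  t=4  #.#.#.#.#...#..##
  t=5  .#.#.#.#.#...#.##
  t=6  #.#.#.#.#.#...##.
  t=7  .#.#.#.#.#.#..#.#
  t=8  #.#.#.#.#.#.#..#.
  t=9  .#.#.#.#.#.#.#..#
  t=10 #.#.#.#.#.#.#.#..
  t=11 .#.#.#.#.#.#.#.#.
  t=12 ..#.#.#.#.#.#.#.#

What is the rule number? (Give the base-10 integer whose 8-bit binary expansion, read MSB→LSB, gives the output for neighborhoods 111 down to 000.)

  [7] ### => #  t=0,i=2
  [6] ##. => .  t=0,i=4
  [5] #.# => #  t=0,i=14
  [4] #.. => #  t=0,i=5
  [3] .## => #  t=0,i=1
  [2] .#. => .  t=0,i=8
  [1] ..# => .  t=0,i=0
  [0] ... => .  t=0,i=6
  bits 10111000 = 184

184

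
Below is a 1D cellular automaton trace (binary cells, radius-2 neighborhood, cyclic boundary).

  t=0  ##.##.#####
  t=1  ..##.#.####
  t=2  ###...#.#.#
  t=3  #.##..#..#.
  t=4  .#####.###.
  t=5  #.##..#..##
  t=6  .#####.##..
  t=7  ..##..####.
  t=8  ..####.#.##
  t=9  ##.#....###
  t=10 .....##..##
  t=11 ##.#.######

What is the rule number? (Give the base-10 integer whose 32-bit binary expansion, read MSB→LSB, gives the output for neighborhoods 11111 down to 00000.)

  nb #####: next=#  (t=0,i=8, bit31=1)
  nb ####.: next=.  (t=0,i=0, bit30=0)
  nb ###.#: next=.  (t=0,i=1, bit29=0)
  nb ###..: next=#  (t=1,i=10, bit28=1)
  nb ##.##: next=#  (t=0,i=2, bit27=1)
  nb ##.#.: next=.  (t=1,i=4, bit26=0)
  nb ##..#: next=#  (t=1,i=0, bit25=1)
  nb ##...: next=#  (t=2,i=3, bit24=1)
  nb #.###: next=.  (t=0,i=6, bit23=0)
  nb #.##.: next=#  (t=0,i=3, bit22=1)
  nb #.#.#: next=.  (t=1,i=5, bit21=0)
  nb #.#..: next=.  (t=9,i=3, bit20=0)
  nb #..##: next=#  (t=1,i=1, bit19=1)
  nb #..#.: next=#  (t=3,i=5, bit18=1)
  nb #...#: next=.  (t=2,i=4, bit17=0)
  nb #....: next=#  (t=9,i=5, bit16=1)
  nb .####: next=#  (t=0,i=7, bit15=1)
  nb .###.: next=.  (t=4,i=8, bit14=0)
  nb .##.#: next=.  (t=0,i=4, bit13=0)
  nb .##..: next=#  (t=3,i=3, bit12=1)
  nb .#.##: next=#  (t=1,i=6, bit11=1)
  nb .#.#.: next=.  (t=2,i=7, bit10=0)
  nb .#..#: next=#  (t=3,i=7, bit9=1)
  nb .#...: next=.  (t=9,i=4, bit8=0)
  nb ..###: next=.  (t=4,i=1, bit7=0)
  nb ..##.: next=#  (t=1,i=2, bit6=1)
  nb ..#.#: next=#  (t=2,i=6, bit5=1)
  nb ..#..: next=.  (t=3,i=6, bit4=0)
  nb ...##: next=.  (t=6,i=0, bit3=0)
  nb ...#.: next=.  (t=2,i=5, bit2=0)
  nb ....#: next=#  (t=9,i=6, bit1=1)
  nb .....: next=.  (t=10,i=2, bit0=0)
  bits 10011011010011011001101001100010 = 2605554274

2605554274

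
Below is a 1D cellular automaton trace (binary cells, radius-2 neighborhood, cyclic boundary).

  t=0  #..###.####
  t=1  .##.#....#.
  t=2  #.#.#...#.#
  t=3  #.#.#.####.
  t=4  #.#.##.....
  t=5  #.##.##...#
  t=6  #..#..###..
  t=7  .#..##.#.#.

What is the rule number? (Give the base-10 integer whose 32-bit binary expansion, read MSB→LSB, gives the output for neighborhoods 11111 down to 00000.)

2201647652

  [31] ##### => #  t=0,i=9
  [30] ####. => .  t=0,i=10
  [29] ###.# => .  t=0,i=5
  [28] ###.. => .  t=0,i=0
  [27] ##.## => .  t=0,i=6
  [26] ##.#. => .  t=1,i=3
  [25] ##..# => #  t=0,i=1
  [24] ##... => #  t=4,i=6
  [23] #.### => .  t=0,i=7
  [22] #.##. => .  t=2,i=10
  [21] #.#.# => #  t=2,i=2
  [20] #.#.. => #  t=1,i=4
  [19] #..## => #  t=0,i=2
  [18] #..#. => .  t=6,i=2
  [17] #...# => #  t=2,i=6
  [16] #.... => .  t=1,i=6
  [15] .#### => .  t=0,i=8
  [14] .###. => #  t=0,i=4
  [13] .##.# => #  t=1,i=2
  [12] .##.. => #  t=4,i=5
  [11] .#.## => #  t=2,i=9
  [10] .#.#. => .  t=2,i=3
  [9] .#..# => #  t=1,i=10
  [8] .#... => .  t=1,i=5
  [7] ..### => .  t=0,i=3
  [6] ..##. => .  t=1,i=1
  [5] ..#.# => #  t=2,i=8
  [4] ..#.. => .  t=1,i=9
  [3] ...## => .  t=5,i=9
  [2] ...#. => #  t=1,i=8
  [1] ....# => .  t=1,i=7
  [0] ..... => .  t=4,i=8
  bits 10000011001110100111101000100100 = 2201647652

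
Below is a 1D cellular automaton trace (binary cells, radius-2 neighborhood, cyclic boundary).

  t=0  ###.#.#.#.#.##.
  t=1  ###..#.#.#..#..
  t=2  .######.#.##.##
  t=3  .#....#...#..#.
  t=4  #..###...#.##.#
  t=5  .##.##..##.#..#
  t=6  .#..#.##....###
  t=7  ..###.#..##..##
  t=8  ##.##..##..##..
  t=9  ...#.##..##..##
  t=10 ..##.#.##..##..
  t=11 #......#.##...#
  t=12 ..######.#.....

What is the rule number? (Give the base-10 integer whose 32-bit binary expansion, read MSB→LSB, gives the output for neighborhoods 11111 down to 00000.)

852313639

  [31] ##### => .  t=2,i=3
  [30] ####. => .  t=2,i=5
  [29] ###.# => #  t=0,i=2
  [28] ###.. => #  t=1,i=2
  [27] ##.## => .  t=0,i=14
  [26] ##.#. => .  t=0,i=3
  [25] ##..# => #  t=1,i=3
  [24] ##... => .  t=4,i=6
  [23] #.### => #  t=0,i=0
  [22] #.##. => #  t=0,i=12
  [21] #.#.# => .  t=0,i=4
  [20] #.#.. => .  t=1,i=9
  [19] #..## => #  t=1,i=14
  [18] #..#. => #  t=1,i=4
  [17] #...# => .  t=3,i=8
  [16] #.... => #  t=3,i=3
  [15] .#### => .  t=2,i=2
  [14] .###. => #  t=0,i=1
  [13] .##.# => .  t=0,i=13
  [12] .##.. => .  t=4,i=0
  [11] .#.## => .  t=0,i=11
  [10] .#.#. => #  t=0,i=5
  [9] .#..# => #  t=1,i=10
  [8] .#... => .  t=3,i=2
  [7] ..### => .  t=1,i=0
  [6] ..##. => .  t=5,i=8
  [5] ..#.# => #  t=1,i=5
  [4] ..#.. => .  t=1,i=12
  [3] ...## => .  t=6,i=11
  [2] ...#. => #  t=3,i=5
  [1] ....# => #  t=3,i=4
  [0] ..... => #  t=11,i=3
  bits 00110010110011010100011000100111 = 852313639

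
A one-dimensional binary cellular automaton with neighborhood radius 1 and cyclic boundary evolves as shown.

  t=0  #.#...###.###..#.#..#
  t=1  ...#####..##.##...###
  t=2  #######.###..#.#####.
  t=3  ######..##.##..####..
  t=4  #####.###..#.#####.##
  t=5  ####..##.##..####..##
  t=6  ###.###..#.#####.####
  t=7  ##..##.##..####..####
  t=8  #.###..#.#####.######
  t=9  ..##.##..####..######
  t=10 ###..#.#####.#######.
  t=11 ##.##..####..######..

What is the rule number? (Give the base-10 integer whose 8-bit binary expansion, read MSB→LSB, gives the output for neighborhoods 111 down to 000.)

  [7] ### => #  t=0,i=7
  [6] ##. => .  t=0,i=0
  [5] #.# => .  t=0,i=1
  [4] #.. => #  t=0,i=3
  [3] .## => #  t=0,i=6
  [2] .#. => .  t=0,i=2
  [1] ..# => #  t=0,i=5
  [0] ... => #  t=0,i=4
  bits 10011011 = 155

155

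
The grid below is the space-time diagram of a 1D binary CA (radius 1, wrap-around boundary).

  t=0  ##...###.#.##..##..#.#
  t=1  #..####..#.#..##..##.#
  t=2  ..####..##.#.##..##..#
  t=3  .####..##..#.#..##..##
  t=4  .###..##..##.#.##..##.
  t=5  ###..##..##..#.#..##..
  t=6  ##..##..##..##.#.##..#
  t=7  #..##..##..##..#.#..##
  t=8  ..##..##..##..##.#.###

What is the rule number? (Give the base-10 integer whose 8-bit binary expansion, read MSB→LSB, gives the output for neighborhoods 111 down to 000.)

143

  [7] ### => #  t=0,i=0
  [6] ##. => .  t=0,i=1
  [5] #.# => .  t=0,i=8
  [4] #.. => .  t=0,i=2
  [3] .## => #  t=0,i=5
  [2] .#. => #  t=0,i=9
  [1] ..# => #  t=0,i=4
  [0] ... => #  t=0,i=3
  bits 10001111 = 143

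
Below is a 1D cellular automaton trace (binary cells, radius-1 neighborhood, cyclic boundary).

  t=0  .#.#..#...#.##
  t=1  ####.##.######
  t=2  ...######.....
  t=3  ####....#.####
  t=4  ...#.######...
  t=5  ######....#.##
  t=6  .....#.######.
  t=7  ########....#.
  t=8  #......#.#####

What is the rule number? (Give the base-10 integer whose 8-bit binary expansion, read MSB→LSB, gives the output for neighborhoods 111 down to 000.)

111

  [7] ### => .  t=1,i=0
  [6] ##. => #  t=0,i=13
  [5] #.# => #  t=0,i=0
  [4] #.. => .  t=0,i=4
  [3] .## => #  t=0,i=12
  [2] .#. => #  t=0,i=1
  [1] ..# => #  t=0,i=5
  [0] ... => #  t=0,i=8
  bits 01101111 = 111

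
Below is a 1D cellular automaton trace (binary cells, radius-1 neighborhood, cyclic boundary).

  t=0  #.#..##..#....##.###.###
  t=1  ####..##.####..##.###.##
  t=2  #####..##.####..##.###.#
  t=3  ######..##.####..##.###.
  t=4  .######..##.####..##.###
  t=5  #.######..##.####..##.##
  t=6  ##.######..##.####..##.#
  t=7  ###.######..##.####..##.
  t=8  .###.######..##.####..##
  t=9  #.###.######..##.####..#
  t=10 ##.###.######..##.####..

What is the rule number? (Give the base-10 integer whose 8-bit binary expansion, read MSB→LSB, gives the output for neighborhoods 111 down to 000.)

245

  ###|#  b7=1 t=0,i=18
  ##.|#  b6=1 t=0,i=0
  #.#|#  b5=1 t=0,i=1
  #..|#  b4=1 t=0,i=3
  .##|.  b3=0 t=0,i=5
  .#.|#  b2=1 t=0,i=2
  ..#|.  b1=0 t=0,i=4
  ...|#  b0=1 t=0,i=11
  bits 11110101 = 245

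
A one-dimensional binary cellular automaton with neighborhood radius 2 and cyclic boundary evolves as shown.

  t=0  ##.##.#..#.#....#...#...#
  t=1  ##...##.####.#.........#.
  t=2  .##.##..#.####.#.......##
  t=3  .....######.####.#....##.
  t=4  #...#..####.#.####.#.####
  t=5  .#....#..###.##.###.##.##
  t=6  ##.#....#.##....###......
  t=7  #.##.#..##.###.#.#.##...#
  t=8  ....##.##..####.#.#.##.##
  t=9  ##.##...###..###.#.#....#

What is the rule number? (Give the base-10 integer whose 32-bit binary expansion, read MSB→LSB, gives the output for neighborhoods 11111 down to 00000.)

  ##### -> #   bit 31 = 1  t=3,i=7
  ####. -> #   bit 30 = 1  t=1,i=10
  ###.# -> #   bit 29 = 1  t=0,i=1
  ###.. -> .   bit 28 = 0  t=4,i=0
  ##.## -> .   bit 27 = 0  t=0,i=2
  ##.#. -> #   bit 26 = 1  t=0,i=5
  ##..# -> #   bit 25 = 1  t=2,i=6
  ##... -> #   bit 24 = 1  t=1,i=2
  #.### -> #   bit 23 = 1  t=1,i=8
  #.##. -> .   bit 22 = 0  t=0,i=3
  #.#.# -> .   bit 21 = 0  t=4,i=12
  #.#.. -> #   bit 20 = 1  t=0,i=6
  #..## -> #   bit 19 = 1  t=4,i=6
  #..#. -> #   bit 18 = 1  t=0,i=8
  #...# -> .   bit 17 = 0  t=0,i=18
  #.... -> #   bit 16 = 1  t=0,i=13
  .#### -> .   bit 15 = 0  t=1,i=9
  .###. -> #   bit 14 = 1  t=0,i=0
  .##.# -> .   bit 13 = 0  t=0,i=4
  .##.. -> #   bit 12 = 1  t=1,i=1
  .#.## -> #   bit 11 = 1  t=1,i=24
  .#.#. -> #   bit 10 = 1  t=0,i=10
  .#..# -> .   bit 9 = 0  t=0,i=7
  .#... -> .   bit 8 = 0  t=0,i=12
  ..### -> .   bit 7 = 0  t=0,i=24
  ..##. -> #   bit 6 = 1  t=1,i=5
  ..#.# -> #   bit 5 = 1  t=0,i=9
  ..#.. -> .   bit 4 = 0  t=0,i=16
  ...## -> #   bit 3 = 1  t=0,i=23
  ...#. -> .   bit 2 = 0  t=0,i=15
  ....# -> .   bit 1 = 0  t=0,i=14
  ..... -> .   bit 0 = 0  t=1,i=16
  bits 11100111100111010101110001101000 = 3885849704

3885849704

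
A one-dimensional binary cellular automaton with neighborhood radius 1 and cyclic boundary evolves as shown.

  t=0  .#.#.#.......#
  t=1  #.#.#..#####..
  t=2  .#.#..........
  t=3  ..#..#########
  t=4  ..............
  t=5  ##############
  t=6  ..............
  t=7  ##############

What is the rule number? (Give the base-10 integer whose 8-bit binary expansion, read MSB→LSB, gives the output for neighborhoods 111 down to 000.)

  ### -> .   bit 7 = 0  t=1,i=8
  ##. -> .   bit 6 = 0  t=1,i=11
  #.# -> #   bit 5 = 1  t=0,i=0
  #.. -> .   bit 4 = 0  t=0,i=6
  .## -> .   bit 3 = 0  t=1,i=7
  .#. -> .   bit 2 = 0  t=0,i=1
  ..# -> .   bit 1 = 0  t=0,i=12
  ... -> #   bit 0 = 1  t=0,i=7
  bits 00100001 = 33

33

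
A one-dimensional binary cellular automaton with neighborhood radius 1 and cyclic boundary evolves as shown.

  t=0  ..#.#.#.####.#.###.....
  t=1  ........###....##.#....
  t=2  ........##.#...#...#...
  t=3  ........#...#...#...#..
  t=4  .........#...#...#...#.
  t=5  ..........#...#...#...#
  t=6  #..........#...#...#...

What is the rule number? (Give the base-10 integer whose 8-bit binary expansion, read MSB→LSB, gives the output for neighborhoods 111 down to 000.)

  nb ###: next=#  (t=0,i=9, bit7=1)
  nb ##.: next=.  (t=0,i=11, bit6=0)
  nb #.#: next=.  (t=0,i=3, bit5=0)
  nb #..: next=#  (t=0,i=18, bit4=1)
  nb .##: next=#  (t=0,i=8, bit3=1)
  nb .#.: next=.  (t=0,i=2, bit2=0)
  nb ..#: next=.  (t=0,i=1, bit1=0)
  nb ...: next=.  (t=0,i=0, bit0=0)
  bits 10011000 = 152

152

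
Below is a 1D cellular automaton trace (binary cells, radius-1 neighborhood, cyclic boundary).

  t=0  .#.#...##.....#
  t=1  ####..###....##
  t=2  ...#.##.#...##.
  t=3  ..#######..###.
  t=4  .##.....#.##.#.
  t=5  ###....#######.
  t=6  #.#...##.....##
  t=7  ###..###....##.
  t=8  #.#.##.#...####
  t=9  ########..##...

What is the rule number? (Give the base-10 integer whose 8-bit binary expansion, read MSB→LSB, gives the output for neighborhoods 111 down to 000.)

110

  ### -> .   bit 7 = 0  t=1,i=0
  ##. -> #   bit 6 = 1  t=0,i=8
  #.# -> #   bit 5 = 1  t=0,i=0
  #.. -> .   bit 4 = 0  t=0,i=4
  .## -> #   bit 3 = 1  t=0,i=7
  .#. -> #   bit 2 = 1  t=0,i=1
  ..# -> #   bit 1 = 1  t=0,i=6
  ... -> .   bit 0 = 0  t=0,i=5
  bits 01101110 = 110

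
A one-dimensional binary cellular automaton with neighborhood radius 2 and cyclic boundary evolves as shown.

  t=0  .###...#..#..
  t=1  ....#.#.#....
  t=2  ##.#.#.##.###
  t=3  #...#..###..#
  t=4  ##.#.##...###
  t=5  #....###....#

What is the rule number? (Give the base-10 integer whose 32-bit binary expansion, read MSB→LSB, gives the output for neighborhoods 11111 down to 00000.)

  nb #####: next=#  (t=2,i=12, bit31=1)
  nb ####.: next=#  (t=2,i=0, bit30=1)
  nb ###.#: next=.  (t=2,i=1, bit29=0)
  nb ###..: next=.  (t=0,i=3, bit28=0)
  nb ##.##: next=#  (t=2,i=9, bit27=1)
  nb ##.#.: next=.  (t=2,i=2, bit26=0)
  nb ##..#: next=#  (t=3,i=10, bit25=1)
  nb ##...: next=#  (t=0,i=4, bit24=1)
  nb #.###: next=.  (t=2,i=10, bit23=0)
  nb #.##.: next=#  (t=2,i=7, bit22=1)
  nb #.#.#: next=.  (t=1,i=6, bit21=0)
  nb #.#..: next=#  (t=1,i=8, bit20=1)
  nb #..##: next=#  (t=3,i=6, bit19=1)
  nb #..#.: next=.  (t=0,i=9, bit18=0)
  nb #...#: next=.  (t=0,i=5, bit17=0)
  nb #....: next=#  (t=1,i=10, bit16=1)
  nb .####: next=.  (t=2,i=11, bit15=0)
  nb .###.: next=.  (t=0,i=2, bit14=0)
  nb .##.#: next=#  (t=2,i=8, bit13=1)
  nb .##..: next=#  (t=3,i=0, bit12=1)
  nb .#.##: next=.  (t=2,i=6, bit11=0)
  nb .#.#.: next=#  (t=1,i=5, bit10=1)
  nb .#..#: next=#  (t=0,i=8, bit9=1)
  nb .#...: next=.  (t=0,i=11, bit8=0)
  nb ..###: next=.  (t=0,i=1, bit7=0)
  nb ..##.: next=#  (t=3,i=12, bit6=1)
  nb ..#.#: next=.  (t=1,i=4, bit5=0)
  nb ..#..: next=.  (t=0,i=7, bit4=0)
  nb ...##: next=.  (t=0,i=0, bit3=0)
  nb ...#.: next=#  (t=0,i=6, bit2=1)
  nb ....#: next=.  (t=1,i=2, bit1=0)
  nb .....: next=#  (t=1,i=0, bit0=1)
  bits 11001011010110010011011001000101 = 3411621445

3411621445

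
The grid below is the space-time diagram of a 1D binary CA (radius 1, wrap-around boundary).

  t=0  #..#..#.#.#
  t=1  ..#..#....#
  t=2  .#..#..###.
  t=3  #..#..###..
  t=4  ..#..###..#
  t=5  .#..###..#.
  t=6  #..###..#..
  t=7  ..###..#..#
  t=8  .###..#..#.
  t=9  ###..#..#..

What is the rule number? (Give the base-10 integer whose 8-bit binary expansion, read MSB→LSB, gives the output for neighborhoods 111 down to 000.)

  ###|#  b7=1 t=2,i=8
  ##.|.  b6=0 t=0,i=0
  #.#|.  b5=0 t=0,i=7
  #..|.  b4=0 t=0,i=1
  .##|#  b3=1 t=0,i=10
  .#.|.  b2=0 t=0,i=3
  ..#|#  b1=1 t=0,i=2
  ...|#  b0=1 t=1,i=7
  bits 10001011 = 139

139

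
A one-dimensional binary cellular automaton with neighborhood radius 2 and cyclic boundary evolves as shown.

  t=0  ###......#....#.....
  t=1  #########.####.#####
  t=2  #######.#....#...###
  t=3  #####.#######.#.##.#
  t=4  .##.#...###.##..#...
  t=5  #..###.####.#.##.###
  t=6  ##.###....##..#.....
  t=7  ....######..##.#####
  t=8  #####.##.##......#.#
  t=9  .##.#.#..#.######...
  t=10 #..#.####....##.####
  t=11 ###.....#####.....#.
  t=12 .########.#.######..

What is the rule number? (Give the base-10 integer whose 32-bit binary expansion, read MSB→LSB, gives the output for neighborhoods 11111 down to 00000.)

  [31] ##### => #  t=1,i=0
  [30] ####. => .  t=1,i=7
  [29] ###.# => #  t=1,i=8
  [28] ###.. => #  t=0,i=2
  [27] ##.## => .  t=1,i=9
  [26] ##.#. => #  t=2,i=7
  [25] ##..# => #  t=4,i=14
  [24] ##... => #  t=0,i=3
  [23] #.### => .  t=1,i=10
  [22] #.##. => #  t=3,i=16
  [21] #.#.# => .  t=3,i=14
  [20] #.#.. => #  t=2,i=8
  [19] #..## => .  t=5,i=2
  [18] #..#. => #  t=4,i=15
  [17] #...# => .  t=2,i=15
  [16] #.... => #  t=0,i=4
  [15] .#### => .  t=1,i=11
  [14] .###. => #  t=0,i=1
  [13] .##.# => .  t=3,i=17
  [12] .##.. => .  t=4,i=13
  [11] .#.## => .  t=3,i=15
  [10] .#.#. => #  t=9,i=5
  [9] .#..# => #  t=9,i=7
  [8] .#... => #  t=0,i=10
  [7] ..### => #  t=0,i=0
  [6] ..##. => .  t=4,i=1
  [5] ..#.# => .  t=8,i=17
  [4] ..#.. => .  t=0,i=9
  [3] ...## => #  t=0,i=19
  [2] ...#. => #  t=0,i=8
  [1] ....# => #  t=0,i=7
  [0] ..... => #  t=0,i=5
  bits 10110111010101010100011110001111 = 3075819407

3075819407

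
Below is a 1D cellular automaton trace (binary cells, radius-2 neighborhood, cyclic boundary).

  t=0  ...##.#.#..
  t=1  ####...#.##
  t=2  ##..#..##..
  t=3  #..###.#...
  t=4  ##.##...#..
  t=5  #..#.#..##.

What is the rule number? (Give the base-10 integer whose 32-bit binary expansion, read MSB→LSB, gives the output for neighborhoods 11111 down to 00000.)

  #####|#  b31=1 t=1,i=0
  ####.|.  b30=0 t=1,i=2
  ###.#|.  b29=0 t=3,i=5
  ###..|.  b28=0 t=1,i=3
  ##.##|.  b27=0 t=4,i=2
  ##.#.|.  b26=0 t=0,i=5
  ##..#|.  b25=0 t=2,i=2
  ##...|#  b24=1 t=1,i=4
  #.###|.  b23=0 t=1,i=9
  #.##.|#  b22=1 t=4,i=3
  #.#.#|.  b21=0 t=0,i=6
  #.#..|.  b20=0 t=0,i=8
  #..##|.  b19=0 t=2,i=6
  #..#.|#  b18=1 t=2,i=3
  #...#|.  b17=0 t=1,i=5
  #....|#  b16=1 t=0,i=10
  .####|.  b15=0 t=1,i=10
  .###.|#  b14=1 t=3,i=4
  .##.#|.  b13=0 t=0,i=4
  .##..|.  b12=0 t=2,i=1
  .#.##|#  b11=1 t=1,i=8
  .#.#.|#  b10=1 t=0,i=7
  .#..#|#  b9=1 t=2,i=5
  .#...|#  b8=1 t=0,i=9
  ..###|#  b7=1 t=3,i=3
  ..##.|#  b6=1 t=0,i=3
  ..#.#|#  b5=1 t=1,i=7
  ..#..|#  b4=1 t=2,i=4
  ...##|#  b3=1 t=0,i=2
  ...#.|.  b2=0 t=1,i=6
  ....#|#  b1=1 t=0,i=1
  .....|#  b0=1 t=0,i=0
  bits 10000001010001010100111111111011 = 2168803323

2168803323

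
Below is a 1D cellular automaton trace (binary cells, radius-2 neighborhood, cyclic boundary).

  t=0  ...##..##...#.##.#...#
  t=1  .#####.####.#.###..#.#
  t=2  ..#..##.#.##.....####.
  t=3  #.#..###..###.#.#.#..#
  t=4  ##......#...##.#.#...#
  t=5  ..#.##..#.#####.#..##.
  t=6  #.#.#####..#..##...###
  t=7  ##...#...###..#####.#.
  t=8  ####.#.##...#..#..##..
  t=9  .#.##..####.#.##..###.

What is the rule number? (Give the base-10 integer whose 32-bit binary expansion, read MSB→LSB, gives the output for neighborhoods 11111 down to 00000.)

793162873

  ##### -> .   bit 31 = 0  t=1,i=3
  ####. -> .   bit 30 = 0  t=1,i=4
  ###.# -> #   bit 29 = 1  t=1,i=5
  ###.. -> .   bit 28 = 0  t=1,i=16
  ##.## -> #   bit 27 = 1  t=1,i=6
  ##.#. -> #   bit 26 = 1  t=0,i=16
  ##..# -> #   bit 25 = 1  t=0,i=5
  ##... -> #   bit 24 = 1  t=0,i=9
  #.### -> .   bit 23 = 0  t=1,i=1
  #.##. -> #   bit 22 = 1  t=0,i=14
  #.#.# -> .   bit 21 = 0  t=1,i=12
  #.#.. -> .   bit 20 = 0  t=0,i=17
  #..## -> .   bit 19 = 0  t=0,i=6
  #..#. -> #   bit 18 = 1  t=1,i=18
  #...# -> #   bit 17 = 1  t=0,i=1
  #.... -> .   bit 16 = 0  t=2,i=13
  .#### -> #   bit 15 = 1  t=1,i=2
  .###. -> .   bit 14 = 0  t=1,i=15
  .##.# -> #   bit 13 = 1  t=0,i=15
  .##.. -> #   bit 12 = 1  t=0,i=4
  .#.## -> .   bit 11 = 0  t=0,i=13
  .#.#. -> #   bit 10 = 1  t=1,i=20
  .#..# -> .   bit 9 = 0  t=2,i=3
  .#... -> .   bit 8 = 0  t=0,i=0
  ..### -> .   bit 7 = 0  t=2,i=17
  ..##. -> #   bit 6 = 1  t=0,i=3
  ..#.# -> #   bit 5 = 1  t=0,i=12
  ..#.. -> #   bit 4 = 1  t=0,i=21
  ...## -> #   bit 3 = 1  t=0,i=2
  ...#. -> .   bit 2 = 0  t=0,i=11
  ....# -> .   bit 1 = 0  t=2,i=15
  ..... -> #   bit 0 = 1  t=2,i=14
  bits 00101111010001101011010001111001 = 793162873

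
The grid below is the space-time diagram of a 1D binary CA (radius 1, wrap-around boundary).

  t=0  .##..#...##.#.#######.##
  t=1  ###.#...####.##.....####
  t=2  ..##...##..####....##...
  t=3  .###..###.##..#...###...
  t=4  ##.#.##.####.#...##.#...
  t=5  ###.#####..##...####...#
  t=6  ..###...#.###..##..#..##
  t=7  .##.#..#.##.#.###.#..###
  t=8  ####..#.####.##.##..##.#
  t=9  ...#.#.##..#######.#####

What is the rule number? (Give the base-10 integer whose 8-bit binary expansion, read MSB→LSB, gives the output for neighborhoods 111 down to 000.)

106

  nb ###: next=.  (t=0,i=15, bit7=0)
  nb ##.: next=#  (t=0,i=2, bit6=1)
  nb #.#: next=#  (t=0,i=0, bit5=1)
  nb #..: next=.  (t=0,i=3, bit4=0)
  nb .##: next=#  (t=0,i=1, bit3=1)
  nb .#.: next=.  (t=0,i=5, bit2=0)
  nb ..#: next=#  (t=0,i=4, bit1=1)
  nb ...: next=.  (t=0,i=7, bit0=0)
  bits 01101010 = 106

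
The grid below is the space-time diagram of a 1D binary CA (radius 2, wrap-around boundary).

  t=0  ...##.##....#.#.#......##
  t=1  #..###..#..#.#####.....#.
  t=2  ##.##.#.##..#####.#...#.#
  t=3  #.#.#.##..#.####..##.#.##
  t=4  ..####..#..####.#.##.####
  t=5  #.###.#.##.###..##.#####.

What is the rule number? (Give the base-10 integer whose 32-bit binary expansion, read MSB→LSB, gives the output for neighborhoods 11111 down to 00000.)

3417370580

  nb #####: next=#  (t=1,i=15, bit31=1)
  nb ####.: next=#  (t=1,i=16, bit30=1)
  nb ###.#: next=.  (t=2,i=1, bit29=0)
  nb ###..: next=.  (t=1,i=5, bit28=0)
  nb ##.##: next=#  (t=0,i=5, bit27=1)
  nb ##.#.: next=.  (t=2,i=5, bit26=0)
  nb ##..#: next=#  (t=1,i=6, bit25=1)
  nb ##...: next=#  (t=0,i=0, bit24=1)
  nb #.###: next=#  (t=1,i=13, bit23=1)
  nb #.##.: next=.  (t=0,i=6, bit22=0)
  nb #.#.#: next=#  (t=0,i=14, bit21=1)
  nb #.#..: next=#  (t=0,i=16, bit20=1)
  nb #..##: next=.  (t=1,i=2, bit19=0)
  nb #..#.: next=.  (t=1,i=7, bit18=0)
  nb #...#: next=.  (t=0,i=1, bit17=0)
  nb #....: next=.  (t=0,i=9, bit16=0)
  nb .####: next=#  (t=1,i=14, bit15=1)
  nb .###.: next=#  (t=1,i=4, bit14=1)
  nb .##.#: next=#  (t=0,i=4, bit13=1)
  nb .##..: next=.  (t=0,i=7, bit12=0)
  nb .#.##: next=#  (t=1,i=12, bit11=1)
  nb .#.#.: next=#  (t=0,i=13, bit10=1)
  nb .#..#: next=#  (t=1,i=1, bit9=1)
  nb .#...: next=#  (t=0,i=17, bit8=1)
  nb ..###: next=#  (t=1,i=3, bit7=1)
  nb ..##.: next=#  (t=0,i=3, bit6=1)
  nb ..#.#: next=.  (t=0,i=12, bit5=0)
  nb ..#..: next=#  (t=1,i=8, bit4=1)
  nb ...##: next=.  (t=0,i=2, bit3=0)
  nb ...#.: next=#  (t=0,i=11, bit2=1)
  nb ....#: next=.  (t=0,i=10, bit1=0)
  nb .....: next=.  (t=0,i=19, bit0=0)
  bits 11001011101100001110111111010100 = 3417370580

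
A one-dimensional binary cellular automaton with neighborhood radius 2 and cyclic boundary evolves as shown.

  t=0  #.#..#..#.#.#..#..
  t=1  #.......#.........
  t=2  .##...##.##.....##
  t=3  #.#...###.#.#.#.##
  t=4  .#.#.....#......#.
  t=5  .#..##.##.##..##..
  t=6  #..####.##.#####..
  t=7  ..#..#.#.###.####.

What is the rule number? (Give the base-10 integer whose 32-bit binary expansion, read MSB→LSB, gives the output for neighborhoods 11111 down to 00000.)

  #####|#  b31=1 t=6,i=13
  ####.|#  b30=1 t=6,i=5
  ###.#|.  b29=0 t=3,i=0
  ###..|#  b28=1 t=6,i=15
  ##.##|#  b27=1 t=2,i=0
  ##.#.|#  b26=1 t=3,i=1
  ##..#|#  b25=1 t=5,i=12
  ##...|.  b24=0 t=2,i=3
  #.###|#  b23=1 t=3,i=16
  #.##.|.  b22=0 t=2,i=1
  #.#.#|.  b21=0 t=0,i=10
  #.#..|.  b20=0 t=0,i=2
  #..##|#  b19=1 t=5,i=3
  #..#.|.  b18=0 t=0,i=4
  #...#|.  b17=0 t=2,i=4
  #....|#  b16=1 t=1,i=2
  .####|.  b15=0 t=6,i=4
  .###.|.  b14=0 t=3,i=7
  .##.#|#  b13=1 t=2,i=7
  .##..|#  b12=1 t=2,i=2
  .#.##|.  b11=0 t=3,i=15
  .#.#.|.  b10=0 t=0,i=1
  .#..#|.  b9=0 t=0,i=3
  .#...|#  b8=1 t=1,i=1
  ..###|.  b7=0 t=3,i=6
  ..##.|#  b6=1 t=2,i=6
  ..#.#|#  b5=1 t=0,i=0
  ..#..|.  b4=0 t=0,i=5
  ...##|.  b3=0 t=2,i=5
  ...#.|#  b2=1 t=1,i=7
  ....#|#  b1=1 t=1,i=6
  .....|.  b0=0 t=1,i=3
  bits 11011110100010010011000101100110 = 3733533030

3733533030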